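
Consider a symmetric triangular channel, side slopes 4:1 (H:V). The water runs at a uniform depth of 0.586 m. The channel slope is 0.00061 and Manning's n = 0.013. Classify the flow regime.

subcritical

For a triangular section with side slope z = 4: A = zy² = 4×0.586² = 1.374 m²; P = 2y√(1+z²) = 2×0.586×4.123 = 4.832 m.
Hydraulic radius R = A/P = 1.374/4.832 = 0.2843 m.
V = (1/n) R^(2/3) √S = (1/0.013) × 0.2843^(2/3) × √0.00061 = 0.8213 m/s. Hydraulic depth D_h = A/T = 1.374/4.688 = 0.293 m.
Froude number Fr = V/√(g·D_h) = 0.8213/√(9.81×0.293) = 0.484, which is less than 1, so the flow is subcritical.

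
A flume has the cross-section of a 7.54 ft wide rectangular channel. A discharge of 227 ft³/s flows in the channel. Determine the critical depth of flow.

For a rectangular channel, critical depth y_c = (q²/g)^(1/3) where q = Q/b = 227/7.54 = 30.11 ft²/s.
So y_c = (30.11²/32.2)^(1/3) = 3.04 ft.

y_c = 3.04 ft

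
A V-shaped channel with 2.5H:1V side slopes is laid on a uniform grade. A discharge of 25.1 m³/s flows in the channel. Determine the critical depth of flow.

y_c = 1.83 m

At critical depth, Q² T / (g A³) = 1, i.e. A³/T = Q²/g = 25.1²/9.81 = 64.22.
Trying y = 1.58 m: A³/T = 30.77 — short.
Trying y = 2.29 m: A³/T = 196.8 — over.
Trying y = 1.83 m: A³/T = 64.14 — close enough.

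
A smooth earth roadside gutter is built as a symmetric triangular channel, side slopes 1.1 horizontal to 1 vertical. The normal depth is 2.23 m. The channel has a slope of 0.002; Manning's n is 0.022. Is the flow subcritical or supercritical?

subcritical

For a triangular section with side slope z = 1.1: A = zy² = 1.1×2.23² = 5.47 m²; P = 2y√(1+z²) = 2×2.23×1.487 = 6.63 m.
Hydraulic radius R = A/P = 5.47/6.63 = 0.825 m.
V = (1/n) R^(2/3) √S = (1/0.022) × 0.825^(2/3) × √0.002 = 1.788 m/s. Hydraulic depth D_h = A/T = 5.47/4.906 = 1.115 m.
Froude number Fr = V/√(g·D_h) = 1.788/√(9.81×1.115) = 0.541, which is less than 1, so the flow is subcritical.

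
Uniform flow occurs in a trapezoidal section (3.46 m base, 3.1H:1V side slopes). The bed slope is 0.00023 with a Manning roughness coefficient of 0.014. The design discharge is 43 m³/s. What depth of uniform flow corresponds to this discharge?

y_n = 2.63 m

Manning's equation rearranged: A R^(2/3) = nQ / (1·√S) = 0.014 × 43 / (√0.00023) = 39.69.
At y = 3.29 m: A R^(2/3) = 66.63 — over.
At y = 1.94 m: A R^(2/3) = 20.08 — short.
At y = 2.63 m: A R^(2/3) = 39.72 — ≈ 39.69.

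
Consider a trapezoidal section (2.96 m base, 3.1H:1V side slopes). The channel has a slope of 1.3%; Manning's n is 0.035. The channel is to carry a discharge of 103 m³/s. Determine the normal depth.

y_n = 2.44 m

Manning's equation rearranged: A R^(2/3) = nQ / (1·√S) = 0.035 × 103 / (√0.013) = 31.62.
Trying y = 1.99 m: A R^(2/3) = 19.83 — short.
Trying y = 2.8 m: A R^(2/3) = 43.41 — over.
Trying y = 2.44 m: A R^(2/3) = 31.55 — matches.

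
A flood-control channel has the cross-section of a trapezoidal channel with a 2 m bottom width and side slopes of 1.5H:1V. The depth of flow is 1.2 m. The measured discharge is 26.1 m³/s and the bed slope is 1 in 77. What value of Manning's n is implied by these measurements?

With bottom width b = 2 m and side slope z = 1.5: A = (b + zy)y = (2 + 1.5×1.2)×1.2 = 4.56 m²; P = b + 2y√(1+z²) = 2 + 2×1.2×1.803 = 6.327 m.
Hydraulic radius R = A/P = 4.56/6.327 = 0.7208 m.
Rearranging Manning's equation: n = (1/Q) A R^(2/3) S^(1/2) = (1/26.1) × 4.56 × 0.7208^(2/3) × √0.01299 = 0.016.

n = 0.016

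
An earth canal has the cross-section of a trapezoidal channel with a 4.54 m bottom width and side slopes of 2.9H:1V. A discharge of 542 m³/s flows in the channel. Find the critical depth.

At critical depth, Q² T / (g A³) = 1, i.e. A³/T = Q²/g = 542²/9.81 = 29950.
Trying y = 6.49 m: A³/T = 82620 — too large.
Trying y = 5.17 m: A³/T = 29830 — close enough.

y_c = 5.17 m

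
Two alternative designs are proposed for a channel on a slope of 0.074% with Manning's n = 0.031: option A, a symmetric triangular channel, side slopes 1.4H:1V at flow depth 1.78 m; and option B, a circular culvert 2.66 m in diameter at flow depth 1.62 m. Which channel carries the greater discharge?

channel A

Channel A: For a triangular section with side slope z = 1.4: A = zy² = 1.4×1.78² = 4.436 m²; P = 2y√(1+z²) = 2×1.78×1.72 = 6.125 m. Hydraulic radius R = A/P = 4.436/6.125 = 0.7242 m. Q_A = (1/0.031)·4.436·0.7242^(2/3)·√0.00074 = 3.139 m³/s.
Channel B: For a circular section of diameter D = 2.66 m at depth y = 1.62 m, the central angle is θ = 2 arccos(1 − 2y/D) = 3.581 rad. Then A = (D²/8)(θ − sin θ) = 3.544 m² and P = Dθ/2 = 4.763 m. Hydraulic radius R = A/P = 3.544/4.763 = 0.744 m. Q_B = (1/0.031)·3.544·0.744^(2/3)·√0.00074 = 2.553 m³/s.
Q_A = 3.139 m³/s vs Q_B = 2.553 m³/s, so channel A carries more.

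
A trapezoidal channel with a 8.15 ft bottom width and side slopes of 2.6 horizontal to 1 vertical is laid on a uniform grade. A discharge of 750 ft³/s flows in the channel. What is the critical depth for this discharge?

At critical depth, Q² T / (g A³) = 1, i.e. A³/T = Q²/g = 750²/32.2 = 17470.
Trying y = 5.28 ft: A³/T = 43290 — high.
Trying y = 3.56 ft: A³/T = 8924 — low.
Trying y = 4.22 ft: A³/T = 17460 — ≈ 17470.

y_c = 4.22 ft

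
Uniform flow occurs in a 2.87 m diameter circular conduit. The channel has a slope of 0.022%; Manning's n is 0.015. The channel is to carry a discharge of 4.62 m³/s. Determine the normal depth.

Manning's equation rearranged: A R^(2/3) = nQ / (1·√S) = 0.015 × 4.62 / (√0.00022) = 4.672.
At y = 2.47 m: A R^(2/3) = 5.39 — high.
At y = 1.7 m: A R^(2/3) = 3.415 — low.
At y = 2.13 m: A R^(2/3) = 4.67 — close enough.

y_n = 2.13 m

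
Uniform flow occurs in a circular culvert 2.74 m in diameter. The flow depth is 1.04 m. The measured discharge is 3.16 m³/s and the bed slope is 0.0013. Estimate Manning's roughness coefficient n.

For a circular section of diameter D = 2.74 m at depth y = 1.04 m, the central angle is θ = 2 arccos(1 − 2y/D) = 2.655 rad. Then A = (D²/8)(θ − sin θ) = 2.053 m² and P = Dθ/2 = 3.637 m.
Hydraulic radius R = A/P = 2.053/3.637 = 0.5644 m.
Rearranging Manning's equation: n = (1/Q) A R^(2/3) S^(1/2) = (1/3.16) × 2.053 × 0.5644^(2/3) × √0.0013 = 0.016.

n = 0.016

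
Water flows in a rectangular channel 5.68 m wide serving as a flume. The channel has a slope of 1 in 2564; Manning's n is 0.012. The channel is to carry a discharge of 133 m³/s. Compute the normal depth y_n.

y_n = 8.58 m

Manning's equation rearranged: A R^(2/3) = nQ / (1·√S) = 0.012 × 133 / (√0.00039) = 80.81.
At y = 6.23 m: A R^(2/3) = 55.25 — too small.
At y = 9.47 m: A R^(2/3) = 90.57 — too large.
At y = 8.58 m: A R^(2/3) = 80.77 — matches.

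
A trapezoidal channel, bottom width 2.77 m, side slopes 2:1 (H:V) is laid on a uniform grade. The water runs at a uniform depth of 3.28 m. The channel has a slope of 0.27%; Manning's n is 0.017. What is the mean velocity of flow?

V = 4.45 m/s

With bottom width b = 2.77 m and side slope z = 2: A = (b + zy)y = (2.77 + 2×3.28)×3.28 = 30.6 m²; P = b + 2y√(1+z²) = 2.77 + 2×3.28×2.236 = 17.44 m.
Hydraulic radius R = A/P = 30.6/17.44 = 1.755 m.
From Manning's equation, V = (1/n) R^(2/3) S^(1/2) = (1/0.017) × 1.755^(2/3) × 0.0027^(1/2) = 4.45 m/s.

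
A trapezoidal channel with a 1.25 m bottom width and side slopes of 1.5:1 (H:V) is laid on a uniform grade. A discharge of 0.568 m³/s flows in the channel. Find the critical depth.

y_c = 0.249 m

At critical depth, Q² T / (g A³) = 1, i.e. A³/T = Q²/g = 0.568²/9.81 = 0.03289.
Try y = 0.179 m: A³/T = 0.01124 — low.
Try y = 0.269 m: A³/T = 0.04278 — high.
Try y = 0.249 m: A³/T = 0.03308 — ≈ 0.03289.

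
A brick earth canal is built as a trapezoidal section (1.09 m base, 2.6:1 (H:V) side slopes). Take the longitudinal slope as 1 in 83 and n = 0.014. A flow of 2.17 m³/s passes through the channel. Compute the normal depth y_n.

y_n = 0.359 m

Manning's equation rearranged: A R^(2/3) = nQ / (1·√S) = 0.014 × 2.17 / (√0.01205) = 0.2768.
At y = 0.247 m: A R^(2/3) = 0.1331 — short.
At y = 0.359 m: A R^(2/3) = 0.2767 — matches.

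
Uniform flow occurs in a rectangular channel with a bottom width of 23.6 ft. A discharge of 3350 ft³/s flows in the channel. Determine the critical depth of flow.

y_c = 8.55 ft

For a rectangular channel, critical depth y_c = (q²/g)^(1/3) where q = Q/b = 3350/23.6 = 141.9 ft²/s.
So y_c = (141.9²/32.2)^(1/3) = 8.55 ft.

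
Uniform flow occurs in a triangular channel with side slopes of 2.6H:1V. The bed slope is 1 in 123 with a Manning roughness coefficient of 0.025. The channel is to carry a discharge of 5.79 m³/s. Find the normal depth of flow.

Manning's equation rearranged: A R^(2/3) = nQ / (1·√S) = 0.025 × 5.79 / (√0.00813) = 1.605.
Trying y = 1.22 m: A R^(2/3) = 2.658 — too large.
Trying y = 0.792 m: A R^(2/3) = 0.8399 — too small.
Trying y = 1.01 m: A R^(2/3) = 1.606 — ≈ 1.605.

y_n = 1.01 m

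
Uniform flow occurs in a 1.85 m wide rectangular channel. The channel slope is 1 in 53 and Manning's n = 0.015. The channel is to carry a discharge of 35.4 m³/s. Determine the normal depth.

y_n = 2.68 m

Manning's equation rearranged: A R^(2/3) = nQ / (1·√S) = 0.015 × 35.4 / (√0.01887) = 3.866.
Try y = 2.35 m: A R^(2/3) = 3.308 — low.
Try y = 3.12 m: A R^(2/3) = 4.609 — high.
Try y = 2.68 m: A R^(2/3) = 3.863 — ≈ 3.866.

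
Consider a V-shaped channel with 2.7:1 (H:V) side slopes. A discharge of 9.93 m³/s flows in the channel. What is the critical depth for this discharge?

y_c = 1.22 m

At critical depth, Q² T / (g A³) = 1, i.e. A³/T = Q²/g = 9.93²/9.81 = 10.05.
Try y = 1.05 m: A³/T = 4.652 — too small.
Try y = 1.43 m: A³/T = 21.8 — too large.
Try y = 1.22 m: A³/T = 9.851 — ≈ 10.05.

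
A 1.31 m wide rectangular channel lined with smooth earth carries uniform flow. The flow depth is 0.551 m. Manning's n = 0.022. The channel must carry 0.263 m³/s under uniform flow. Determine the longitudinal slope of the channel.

S = 0.000321

Flow area A = b·y = 1.31 × 0.551 = 0.7218 m². Wetted perimeter P = b + 2y = 1.31 + 2×0.551 = 2.412 m.
Hydraulic radius R = A/P = 0.7218/2.412 = 0.2993 m.
From Manning's equation, S = [nQ / (1 A R^(2/3))]² = [0.022 × 0.263 / (1 × 0.7218 × 0.2993^(2/3))]² = 0.000321.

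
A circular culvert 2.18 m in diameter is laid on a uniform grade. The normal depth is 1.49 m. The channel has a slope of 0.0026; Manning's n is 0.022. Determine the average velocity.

V = 1.72 m/s

For a circular section of diameter D = 2.18 m at depth y = 1.49 m, the central angle is θ = 2 arccos(1 − 2y/D) = 3.893 rad. Then A = (D²/8)(θ − sin θ) = 2.718 m² and P = Dθ/2 = 4.243 m.
Hydraulic radius R = A/P = 2.718/4.243 = 0.6406 m.
From Manning's equation, V = (1/n) R^(2/3) S^(1/2) = (1/0.022) × 0.6406^(2/3) × 0.0026^(1/2) = 1.72 m/s.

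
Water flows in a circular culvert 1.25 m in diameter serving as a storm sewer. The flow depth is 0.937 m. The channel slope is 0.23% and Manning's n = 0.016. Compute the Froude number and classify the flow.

For a circular section of diameter D = 1.25 m at depth y = 0.937 m, the central angle is θ = 2 arccos(1 − 2y/D) = 4.187 rad. Then A = (D²/8)(θ − sin θ) = 0.9867 m² and P = Dθ/2 = 2.617 m.
Hydraulic radius R = A/P = 0.9867/2.617 = 0.3771 m.
V = (1/n) R^(2/3) √S = (1/0.016) × 0.3771^(2/3) × √0.0023 = 1.564 m/s. Hydraulic depth D_h = A/T = 0.9867/1.083 = 0.911 m.
Froude number Fr = V/√(g·D_h) = 1.564/√(9.81×0.911) = 0.523, which is less than 1, so the flow is subcritical.

subcritical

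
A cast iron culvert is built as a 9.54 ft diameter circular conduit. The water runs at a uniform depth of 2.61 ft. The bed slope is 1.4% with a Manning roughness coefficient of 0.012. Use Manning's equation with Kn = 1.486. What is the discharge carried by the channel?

For a circular section of diameter D = 9.54 ft at depth y = 2.61 ft, the central angle is θ = 2 arccos(1 − 2y/D) = 2.202 rad. Then A = (D²/8)(θ − sin θ) = 15.86 ft² and P = Dθ/2 = 10.5 ft.
Hydraulic radius R = A/P = 15.86/10.5 = 1.51 ft.
Manning's equation: Q = (1.486/n) A R^(2/3) S^(1/2) = (1.486/0.012) × 15.86 × 1.51^(2/3) × 0.014^(1/2) = 306 ft³/s.

Q = 306 ft³/s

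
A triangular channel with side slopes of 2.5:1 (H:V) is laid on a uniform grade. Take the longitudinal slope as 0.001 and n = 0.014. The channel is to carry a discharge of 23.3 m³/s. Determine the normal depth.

y_n = 2.06 m

Manning's equation rearranged: A R^(2/3) = nQ / (1·√S) = 0.014 × 23.3 / (√0.001) = 10.32.
Trying y = 1.69 m: A R^(2/3) = 6.074 — too small.
Trying y = 2.59 m: A R^(2/3) = 18.96 — too large.
Trying y = 2.06 m: A R^(2/3) = 10.3 — close enough.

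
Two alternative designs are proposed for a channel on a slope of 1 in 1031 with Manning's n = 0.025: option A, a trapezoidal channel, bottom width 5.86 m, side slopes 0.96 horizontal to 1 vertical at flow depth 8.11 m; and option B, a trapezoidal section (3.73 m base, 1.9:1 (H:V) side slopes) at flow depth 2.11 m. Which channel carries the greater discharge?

channel A

Channel A: With bottom width b = 5.86 m and side slope z = 0.96: A = (b + zy)y = (5.86 + 0.96×8.11)×8.11 = 110.7 m²; P = b + 2y√(1+z²) = 5.86 + 2×8.11×1.386 = 28.34 m. Hydraulic radius R = A/P = 110.7/28.34 = 3.904 m. Q_A = (1/0.025)·110.7·3.904^(2/3)·√0.0009699 = 341.8 m³/s.
Channel B: With bottom width b = 3.73 m and side slope z = 1.9: A = (b + zy)y = (3.73 + 1.9×2.11)×2.11 = 16.33 m²; P = b + 2y√(1+z²) = 3.73 + 2×2.11×2.147 = 12.79 m. Hydraulic radius R = A/P = 16.33/12.79 = 1.277 m. Q_B = (1/0.025)·16.33·1.277^(2/3)·√0.0009699 = 23.94 m³/s.
Q_A = 341.8 m³/s vs Q_B = 23.94 m³/s, so channel A carries more.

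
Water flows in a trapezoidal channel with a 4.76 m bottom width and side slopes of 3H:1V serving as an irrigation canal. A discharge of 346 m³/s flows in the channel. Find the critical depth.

y_c = 4.14 m

At critical depth, Q² T / (g A³) = 1, i.e. A³/T = Q²/g = 346²/9.81 = 12200.
Try y = 2.93 m: A³/T = 2801 — too small.
Try y = 5.21 m: A³/T = 33280 — too large.
Try y = 4.14 m: A³/T = 12160 — matches.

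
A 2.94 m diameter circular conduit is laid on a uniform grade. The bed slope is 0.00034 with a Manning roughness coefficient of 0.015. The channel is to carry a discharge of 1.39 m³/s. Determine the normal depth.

y_n = 0.902 m

Manning's equation rearranged: A R^(2/3) = nQ / (1·√S) = 0.015 × 1.39 / (√0.00034) = 1.131.
Trying y = 0.664 m: A R^(2/3) = 0.6185 — too small.
Trying y = 0.902 m: A R^(2/3) = 1.131 — matches.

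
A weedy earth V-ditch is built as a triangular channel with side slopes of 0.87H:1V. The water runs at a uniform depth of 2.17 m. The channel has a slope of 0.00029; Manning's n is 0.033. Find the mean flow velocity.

V = 0.412 m/s

For a triangular section with side slope z = 0.87: A = zy² = 0.87×2.17² = 4.097 m²; P = 2y√(1+z²) = 2×2.17×1.325 = 5.753 m.
Hydraulic radius R = A/P = 4.097/5.753 = 0.7122 m.
From Manning's equation, V = (1/n) R^(2/3) S^(1/2) = (1/0.033) × 0.7122^(2/3) × 0.00029^(1/2) = 0.412 m/s.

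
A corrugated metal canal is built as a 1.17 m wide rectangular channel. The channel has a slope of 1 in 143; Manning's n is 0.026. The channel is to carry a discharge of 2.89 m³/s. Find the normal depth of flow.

Manning's equation rearranged: A R^(2/3) = nQ / (1·√S) = 0.026 × 2.89 / (√0.006993) = 0.8985.
At y = 1.67 m: A R^(2/3) = 1.119 — too large.
At y = 1.16 m: A R^(2/3) = 0.7231 — too small.
At y = 1.39 m: A R^(2/3) = 0.9001 — close enough.

y_n = 1.39 m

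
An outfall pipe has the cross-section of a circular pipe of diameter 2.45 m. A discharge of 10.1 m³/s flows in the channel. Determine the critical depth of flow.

y_c = 1.46 m

At critical depth, Q² T / (g A³) = 1, i.e. A³/T = Q²/g = 10.1²/9.81 = 10.4.
Trying y = 1.76 m: A³/T = 21.61 — over.
Trying y = 1.12 m: A³/T = 3.795 — short.
Trying y = 1.46 m: A³/T = 10.45 — close enough.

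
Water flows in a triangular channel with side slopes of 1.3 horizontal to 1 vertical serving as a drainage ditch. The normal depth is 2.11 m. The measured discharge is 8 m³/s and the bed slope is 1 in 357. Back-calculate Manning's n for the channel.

For a triangular section with side slope z = 1.3: A = zy² = 1.3×2.11² = 5.788 m²; P = 2y√(1+z²) = 2×2.11×1.64 = 6.921 m.
Hydraulic radius R = A/P = 5.788/6.921 = 0.8362 m.
Rearranging Manning's equation: n = (1/Q) A R^(2/3) S^(1/2) = (1/8) × 5.788 × 0.8362^(2/3) × √0.002801 = 0.034.

n = 0.034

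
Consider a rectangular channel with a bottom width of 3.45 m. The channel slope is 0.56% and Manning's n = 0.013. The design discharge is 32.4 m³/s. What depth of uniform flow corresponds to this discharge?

Manning's equation rearranged: A R^(2/3) = nQ / (1·√S) = 0.013 × 32.4 / (√0.0056) = 5.629.
At y = 1.6 m: A R^(2/3) = 4.875 — too small.
At y = 1.78 m: A R^(2/3) = 5.622 — ≈ 5.629.

y_n = 1.78 m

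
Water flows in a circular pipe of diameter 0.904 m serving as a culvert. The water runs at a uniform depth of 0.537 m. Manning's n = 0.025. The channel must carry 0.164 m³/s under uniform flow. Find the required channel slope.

For a circular section of diameter D = 0.904 m at depth y = 0.537 m, the central angle is θ = 2 arccos(1 − 2y/D) = 3.52 rad. Then A = (D²/8)(θ − sin θ) = 0.3973 m² and P = Dθ/2 = 1.591 m.
Hydraulic radius R = A/P = 0.3973/1.591 = 0.2497 m.
From Manning's equation, S = [nQ / (1 A R^(2/3))]² = [0.025 × 0.164 / (1 × 0.3973 × 0.2497^(2/3))]² = 0.000677.

S = 0.000677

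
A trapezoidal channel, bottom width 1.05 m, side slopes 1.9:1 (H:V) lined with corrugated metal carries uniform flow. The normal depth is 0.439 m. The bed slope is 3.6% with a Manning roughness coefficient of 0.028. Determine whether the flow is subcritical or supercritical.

With bottom width b = 1.05 m and side slope z = 1.9: A = (b + zy)y = (1.05 + 1.9×0.439)×0.439 = 0.8271 m²; P = b + 2y√(1+z²) = 1.05 + 2×0.439×2.147 = 2.935 m.
Hydraulic radius R = A/P = 0.8271/2.935 = 0.2818 m.
V = (1/n) R^(2/3) √S = (1/0.028) × 0.2818^(2/3) × √0.036 = 2.913 m/s. Hydraulic depth D_h = A/T = 0.8271/2.718 = 0.3043 m.
Froude number Fr = V/√(g·D_h) = 2.913/√(9.81×0.3043) = 1.69, which is greater than 1, so the flow is supercritical.

supercritical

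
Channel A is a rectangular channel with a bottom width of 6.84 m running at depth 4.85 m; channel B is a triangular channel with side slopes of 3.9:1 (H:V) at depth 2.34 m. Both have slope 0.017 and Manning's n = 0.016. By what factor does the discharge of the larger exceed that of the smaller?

2.27

Channel A: Flow area A = b·y = 6.84 × 4.85 = 33.17 m². Wetted perimeter P = b + 2y = 6.84 + 2×4.85 = 16.54 m. Hydraulic radius R = A/P = 33.17/16.54 = 2.006 m. Q_A = (1/0.016)·33.17·2.006^(2/3)·√0.017 = 429.9 m³/s.
Channel B: For a triangular section with side slope z = 3.9: A = zy² = 3.9×2.34² = 21.35 m²; P = 2y√(1+z²) = 2×2.34×4.026 = 18.84 m. Hydraulic radius R = A/P = 21.35/18.84 = 1.133 m. Q_B = (1/0.016)·21.35·1.133^(2/3)·√0.017 = 189.2 m³/s.
The larger discharge is 429.9 m³/s and the smaller is 189.2 m³/s; the ratio is 2.27.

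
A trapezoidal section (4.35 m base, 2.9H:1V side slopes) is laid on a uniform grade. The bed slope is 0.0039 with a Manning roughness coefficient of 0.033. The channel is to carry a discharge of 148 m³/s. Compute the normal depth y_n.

y_n = 3.47 m

Manning's equation rearranged: A R^(2/3) = nQ / (1·√S) = 0.033 × 148 / (√0.0039) = 78.21.
Try y = 3.83 m: A R^(2/3) = 97.88 — high.
Try y = 3.47 m: A R^(2/3) = 78.08 — matches.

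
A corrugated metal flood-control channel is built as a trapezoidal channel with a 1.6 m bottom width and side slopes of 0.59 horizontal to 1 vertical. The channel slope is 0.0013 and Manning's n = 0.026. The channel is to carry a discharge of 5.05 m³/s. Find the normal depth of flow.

Manning's equation rearranged: A R^(2/3) = nQ / (1·√S) = 0.026 × 5.05 / (√0.0013) = 3.642.
Try y = 1.26 m: A R^(2/3) = 2.221 — short.
Try y = 2.05 m: A R^(2/3) = 5.391 — over.
Try y = 1.66 m: A R^(2/3) = 3.644 — matches.

y_n = 1.66 m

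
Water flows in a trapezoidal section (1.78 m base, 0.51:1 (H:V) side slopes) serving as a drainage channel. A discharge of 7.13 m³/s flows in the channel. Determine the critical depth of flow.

At critical depth, Q² T / (g A³) = 1, i.e. A³/T = Q²/g = 7.13²/9.81 = 5.182.
At y = 0.799 m: A³/T = 2.058 — too small.
At y = 1.06 m: A³/T = 5.202 — matches.

y_c = 1.06 m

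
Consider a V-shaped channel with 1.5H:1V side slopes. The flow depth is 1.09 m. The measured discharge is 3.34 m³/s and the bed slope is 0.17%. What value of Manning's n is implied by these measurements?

For a triangular section with side slope z = 1.5: A = zy² = 1.5×1.09² = 1.782 m²; P = 2y√(1+z²) = 2×1.09×1.803 = 3.93 m.
Hydraulic radius R = A/P = 1.782/3.93 = 0.4535 m.
Rearranging Manning's equation: n = (1/Q) A R^(2/3) S^(1/2) = (1/3.34) × 1.782 × 0.4535^(2/3) × √0.0017 = 0.013.

n = 0.013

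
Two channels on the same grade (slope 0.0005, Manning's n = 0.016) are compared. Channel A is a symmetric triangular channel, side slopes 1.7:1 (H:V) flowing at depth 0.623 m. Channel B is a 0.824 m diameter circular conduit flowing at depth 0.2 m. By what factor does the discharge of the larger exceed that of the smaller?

11.4

Channel A: For a triangular section with side slope z = 1.7: A = zy² = 1.7×0.623² = 0.6598 m²; P = 2y√(1+z²) = 2×0.623×1.972 = 2.457 m. Hydraulic radius R = A/P = 0.6598/2.457 = 0.2685 m. Q_A = (1/0.016)·0.6598·0.2685^(2/3)·√0.0005 = 0.3838 m³/s.
Channel B: For a circular section of diameter D = 0.824 m at depth y = 0.2 m, the central angle is θ = 2 arccos(1 − 2y/D) = 2.061 rad. Then A = (D²/8)(θ − sin θ) = 0.09999 m² and P = Dθ/2 = 0.849 m. Hydraulic radius R = A/P = 0.09999/0.849 = 0.1178 m. Q_B = (1/0.016)·0.09999·0.1178^(2/3)·√0.0005 = 0.03358 m³/s.
The larger discharge is 0.3838 m³/s and the smaller is 0.03358 m³/s; the ratio is 11.4.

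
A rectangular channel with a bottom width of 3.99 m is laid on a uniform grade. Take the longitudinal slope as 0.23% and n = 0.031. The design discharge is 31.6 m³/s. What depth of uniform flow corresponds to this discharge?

Manning's equation rearranged: A R^(2/3) = nQ / (1·√S) = 0.031 × 31.6 / (√0.0023) = 20.43.
Trying y = 3.05 m: A R^(2/3) = 13.79 — short.
Trying y = 4.54 m: A R^(2/3) = 22.52 — over.
Trying y = 4.19 m: A R^(2/3) = 20.44 — ≈ 20.43.

y_n = 4.19 m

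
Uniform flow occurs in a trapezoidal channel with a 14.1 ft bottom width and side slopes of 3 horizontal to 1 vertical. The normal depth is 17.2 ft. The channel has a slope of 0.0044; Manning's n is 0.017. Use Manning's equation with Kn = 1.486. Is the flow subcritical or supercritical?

supercritical

With bottom width b = 14.1 ft and side slope z = 3: A = (b + zy)y = (14.1 + 3×17.2)×17.2 = 1130 ft²; P = b + 2y√(1+z²) = 14.1 + 2×17.2×3.162 = 122.9 ft.
Hydraulic radius R = A/P = 1130/122.9 = 9.196 ft.
V = (1.486/n) R^(2/3) √S = (1.486/0.017) × 9.196^(2/3) × √0.0044 = 25.45 ft/s. Hydraulic depth D_h = A/T = 1130/117.3 = 9.634 ft.
Froude number Fr = V/√(g·D_h) = 25.45/√(32.2×9.634) = 1.45, which is greater than 1, so the flow is supercritical.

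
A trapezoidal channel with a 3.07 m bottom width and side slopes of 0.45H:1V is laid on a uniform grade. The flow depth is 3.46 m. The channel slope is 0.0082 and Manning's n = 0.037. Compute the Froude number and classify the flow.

subcritical

With bottom width b = 3.07 m and side slope z = 0.45: A = (b + zy)y = (3.07 + 0.45×3.46)×3.46 = 16.01 m²; P = b + 2y√(1+z²) = 3.07 + 2×3.46×1.097 = 10.66 m.
Hydraulic radius R = A/P = 16.01/10.66 = 1.502 m.
V = (1/n) R^(2/3) √S = (1/0.037) × 1.502^(2/3) × √0.0082 = 3.21 m/s. Hydraulic depth D_h = A/T = 16.01/6.184 = 2.589 m.
Froude number Fr = V/√(g·D_h) = 3.21/√(9.81×2.589) = 0.637, which is less than 1, so the flow is subcritical.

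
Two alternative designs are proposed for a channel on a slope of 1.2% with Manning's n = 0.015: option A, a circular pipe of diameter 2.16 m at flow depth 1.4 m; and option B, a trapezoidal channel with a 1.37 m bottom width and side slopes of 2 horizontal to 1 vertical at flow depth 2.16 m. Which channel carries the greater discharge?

Channel A: For a circular section of diameter D = 2.16 m at depth y = 1.4 m, the central angle is θ = 2 arccos(1 − 2y/D) = 3.743 rad. Then A = (D²/8)(θ − sin θ) = 2.513 m² and P = Dθ/2 = 4.043 m. Hydraulic radius R = A/P = 2.513/4.043 = 0.6216 m. Q_A = (1/0.015)·2.513·0.6216^(2/3)·√0.012 = 13.37 m³/s.
Channel B: With bottom width b = 1.37 m and side slope z = 2: A = (b + zy)y = (1.37 + 2×2.16)×2.16 = 12.29 m²; P = b + 2y√(1+z²) = 1.37 + 2×2.16×2.236 = 11.03 m. Hydraulic radius R = A/P = 12.29/11.03 = 1.114 m. Q_B = (1/0.015)·12.29·1.114^(2/3)·√0.012 = 96.47 m³/s.
Q_A = 13.37 m³/s vs Q_B = 96.47 m³/s, so channel B carries more.

channel B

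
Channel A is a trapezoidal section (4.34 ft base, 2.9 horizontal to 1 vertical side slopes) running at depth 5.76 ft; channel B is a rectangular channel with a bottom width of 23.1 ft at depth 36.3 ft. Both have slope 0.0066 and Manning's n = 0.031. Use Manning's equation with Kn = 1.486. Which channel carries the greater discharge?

channel B

Channel A: With bottom width b = 4.34 ft and side slope z = 2.9: A = (b + zy)y = (4.34 + 2.9×5.76)×5.76 = 121.2 ft²; P = b + 2y√(1+z²) = 4.34 + 2×5.76×3.068 = 39.68 ft. Hydraulic radius R = A/P = 121.2/39.68 = 3.055 ft. Q_A = (1.486/0.031)·121.2·3.055^(2/3)·√0.0066 = 993.8 ft³/s.
Channel B: Flow area A = b·y = 23.1 × 36.3 = 838.5 ft². Wetted perimeter P = b + 2y = 23.1 + 2×36.3 = 95.7 ft. Hydraulic radius R = A/P = 838.5/95.7 = 8.762 ft. Q_B = (1.486/0.031)·838.5·8.762^(2/3)·√0.0066 = 13880 ft³/s.
Q_A = 993.8 ft³/s vs Q_B = 13880 ft³/s, so channel B carries more.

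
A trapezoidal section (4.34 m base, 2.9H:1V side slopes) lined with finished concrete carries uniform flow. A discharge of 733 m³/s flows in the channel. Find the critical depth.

At critical depth, Q² T / (g A³) = 1, i.e. A³/T = Q²/g = 733²/9.81 = 54770.
At y = 5.34 m: A³/T = 33610 — low.
At y = 5.95 m: A³/T = 54600 — close enough.

y_c = 5.95 m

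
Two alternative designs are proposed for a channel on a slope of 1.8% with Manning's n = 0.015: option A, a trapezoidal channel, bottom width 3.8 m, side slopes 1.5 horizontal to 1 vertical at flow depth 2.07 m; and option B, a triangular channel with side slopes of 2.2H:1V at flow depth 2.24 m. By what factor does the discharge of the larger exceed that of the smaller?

1.5

Channel A: With bottom width b = 3.8 m and side slope z = 1.5: A = (b + zy)y = (3.8 + 1.5×2.07)×2.07 = 14.29 m²; P = b + 2y√(1+z²) = 3.8 + 2×2.07×1.803 = 11.26 m. Hydraulic radius R = A/P = 14.29/11.26 = 1.269 m. Q_A = (1/0.015)·14.29·1.269^(2/3)·√0.018 = 149.8 m³/s.
Channel B: For a triangular section with side slope z = 2.2: A = zy² = 2.2×2.24² = 11.04 m²; P = 2y√(1+z²) = 2×2.24×2.417 = 10.83 m. Hydraulic radius R = A/P = 11.04/10.83 = 1.02 m. Q_B = (1/0.015)·11.04·1.02^(2/3)·√0.018 = 100 m³/s.
The larger discharge is 149.8 m³/s and the smaller is 100 m³/s; the ratio is 1.5.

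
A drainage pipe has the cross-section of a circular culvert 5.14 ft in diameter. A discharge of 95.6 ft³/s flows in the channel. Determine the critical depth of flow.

y_c = 2.76 ft

At critical depth, Q² T / (g A³) = 1, i.e. A³/T = Q²/g = 95.6²/32.2 = 283.8.
Try y = 3.34 ft: A³/T = 592.9 — too large.
Try y = 2.31 ft: A³/T = 144.5 — too small.
Try y = 2.76 ft: A³/T = 285.3 — matches.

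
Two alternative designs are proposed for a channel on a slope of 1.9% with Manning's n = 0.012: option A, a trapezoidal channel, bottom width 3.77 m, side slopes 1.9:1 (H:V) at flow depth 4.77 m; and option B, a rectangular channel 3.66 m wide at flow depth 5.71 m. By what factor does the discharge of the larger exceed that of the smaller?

4.37

Channel A: With bottom width b = 3.77 m and side slope z = 1.9: A = (b + zy)y = (3.77 + 1.9×4.77)×4.77 = 61.21 m²; P = b + 2y√(1+z²) = 3.77 + 2×4.77×2.147 = 24.25 m. Hydraulic radius R = A/P = 61.21/24.25 = 2.524 m. Q_A = (1/0.012)·61.21·2.524^(2/3)·√0.019 = 1303 m³/s.
Channel B: Flow area A = b·y = 3.66 × 5.71 = 20.9 m². Wetted perimeter P = b + 2y = 3.66 + 2×5.71 = 15.08 m. Hydraulic radius R = A/P = 20.9/15.08 = 1.386 m. Q_B = (1/0.012)·20.9·1.386^(2/3)·√0.019 = 298.4 m³/s.
The larger discharge is 1303 m³/s and the smaller is 298.4 m³/s; the ratio is 4.37.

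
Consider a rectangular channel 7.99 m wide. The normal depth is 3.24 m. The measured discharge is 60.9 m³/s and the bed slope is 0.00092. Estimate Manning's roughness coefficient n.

n = 0.019

Flow area A = b·y = 7.99 × 3.24 = 25.89 m². Wetted perimeter P = b + 2y = 7.99 + 2×3.24 = 14.47 m.
Hydraulic radius R = A/P = 25.89/14.47 = 1.789 m.
Rearranging Manning's equation: n = (1/Q) A R^(2/3) S^(1/2) = (1/60.9) × 25.89 × 1.789^(2/3) × √0.00092 = 0.019.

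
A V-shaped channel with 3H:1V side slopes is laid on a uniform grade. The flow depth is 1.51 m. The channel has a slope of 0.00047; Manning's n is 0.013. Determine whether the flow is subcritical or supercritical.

subcritical

For a triangular section with side slope z = 3: A = zy² = 3×1.51² = 6.84 m²; P = 2y√(1+z²) = 2×1.51×3.162 = 9.55 m.
Hydraulic radius R = A/P = 6.84/9.55 = 0.7163 m.
V = (1/n) R^(2/3) √S = (1/0.013) × 0.7163^(2/3) × √0.00047 = 1.335 m/s. Hydraulic depth D_h = A/T = 6.84/9.06 = 0.755 m.
Froude number Fr = V/√(g·D_h) = 1.335/√(9.81×0.755) = 0.491, which is less than 1, so the flow is subcritical.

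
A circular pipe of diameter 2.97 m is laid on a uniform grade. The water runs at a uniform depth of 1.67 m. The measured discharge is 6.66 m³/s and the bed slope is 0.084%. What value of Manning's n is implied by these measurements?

For a circular section of diameter D = 2.97 m at depth y = 1.67 m, the central angle is θ = 2 arccos(1 − 2y/D) = 3.391 rad. Then A = (D²/8)(θ − sin θ) = 4.012 m² and P = Dθ/2 = 5.036 m.
Hydraulic radius R = A/P = 4.012/5.036 = 0.7966 m.
Rearranging Manning's equation: n = (1/Q) A R^(2/3) S^(1/2) = (1/6.66) × 4.012 × 0.7966^(2/3) × √0.00084 = 0.015.

n = 0.015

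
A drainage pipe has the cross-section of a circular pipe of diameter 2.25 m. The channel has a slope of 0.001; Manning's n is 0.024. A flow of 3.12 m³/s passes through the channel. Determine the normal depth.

y_n = 1.63 m

Manning's equation rearranged: A R^(2/3) = nQ / (1·√S) = 0.024 × 3.12 / (√0.001) = 2.368.
Trying y = 1.16 m: A R^(2/3) = 1.427 — short.
Trying y = 1.63 m: A R^(2/3) = 2.37 — ≈ 2.368.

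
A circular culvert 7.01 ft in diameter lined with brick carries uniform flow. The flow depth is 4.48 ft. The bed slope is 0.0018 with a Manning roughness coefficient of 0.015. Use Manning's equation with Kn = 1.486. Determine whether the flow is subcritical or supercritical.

For a circular section of diameter D = 7.01 ft at depth y = 4.48 ft, the central angle is θ = 2 arccos(1 − 2y/D) = 3.705 rad. Then A = (D²/8)(θ − sin θ) = 26.04 ft² and P = Dθ/2 = 12.99 ft.
Hydraulic radius R = A/P = 26.04/12.99 = 2.005 ft.
V = (1.486/n) R^(2/3) √S = (1.486/0.015) × 2.005^(2/3) × √0.0018 = 6.684 ft/s. Hydraulic depth D_h = A/T = 26.04/6.733 = 3.868 ft.
Froude number Fr = V/√(g·D_h) = 6.684/√(32.2×3.868) = 0.599, which is less than 1, so the flow is subcritical.

subcritical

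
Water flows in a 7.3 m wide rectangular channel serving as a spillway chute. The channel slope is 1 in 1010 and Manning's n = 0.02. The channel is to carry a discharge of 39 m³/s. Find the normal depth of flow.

y_n = 2.58 m

Manning's equation rearranged: A R^(2/3) = nQ / (1·√S) = 0.02 × 39 / (√0.0009901) = 24.79.
At y = 2.84 m: A R^(2/3) = 28.33 — over.
At y = 2.58 m: A R^(2/3) = 24.81 — close enough.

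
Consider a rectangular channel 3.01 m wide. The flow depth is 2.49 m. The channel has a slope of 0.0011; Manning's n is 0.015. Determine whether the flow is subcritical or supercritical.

Flow area A = b·y = 3.01 × 2.49 = 7.495 m². Wetted perimeter P = b + 2y = 3.01 + 2×2.49 = 7.99 m.
Hydraulic radius R = A/P = 7.495/7.99 = 0.938 m.
V = (1/n) R^(2/3) √S = (1/0.015) × 0.938^(2/3) × √0.0011 = 2.119 m/s. Hydraulic depth D_h = A/T = 7.495/3.01 = 2.49 m.
Froude number Fr = V/√(g·D_h) = 2.119/√(9.81×2.49) = 0.429, which is less than 1, so the flow is subcritical.

subcritical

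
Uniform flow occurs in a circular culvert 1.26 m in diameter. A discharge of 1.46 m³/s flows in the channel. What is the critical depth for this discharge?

At critical depth, Q² T / (g A³) = 1, i.e. A³/T = Q²/g = 1.46²/9.81 = 0.2173.
Try y = 0.764 m: A³/T = 0.402 — over.
Try y = 0.511 m: A³/T = 0.08629 — short.
Try y = 0.65 m: A³/T = 0.2167 — ≈ 0.2173.

y_c = 0.65 m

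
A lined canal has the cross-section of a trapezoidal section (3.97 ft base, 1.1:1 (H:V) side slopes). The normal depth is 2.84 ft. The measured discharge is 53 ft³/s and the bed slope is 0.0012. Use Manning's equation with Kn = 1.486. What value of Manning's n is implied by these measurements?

n = 0.027

With bottom width b = 3.97 ft and side slope z = 1.1: A = (b + zy)y = (3.97 + 1.1×2.84)×2.84 = 20.15 ft²; P = b + 2y√(1+z²) = 3.97 + 2×2.84×1.487 = 12.41 ft.
Hydraulic radius R = A/P = 20.15/12.41 = 1.623 ft.
Rearranging Manning's equation: n = (1.486/Q) A R^(2/3) S^(1/2) = (1.486/53) × 20.15 × 1.623^(2/3) × √0.0012 = 0.027.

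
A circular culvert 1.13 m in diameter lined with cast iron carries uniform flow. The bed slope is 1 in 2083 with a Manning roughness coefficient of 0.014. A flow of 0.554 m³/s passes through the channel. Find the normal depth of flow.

y_n = 0.779 m

Manning's equation rearranged: A R^(2/3) = nQ / (1·√S) = 0.014 × 0.554 / (√0.0004801) = 0.354.
Try y = 0.55 m: A R^(2/3) = 0.2062 — too small.
Try y = 0.91 m: A R^(2/3) = 0.4248 — too large.
Try y = 0.779 m: A R^(2/3) = 0.3543 — ≈ 0.354.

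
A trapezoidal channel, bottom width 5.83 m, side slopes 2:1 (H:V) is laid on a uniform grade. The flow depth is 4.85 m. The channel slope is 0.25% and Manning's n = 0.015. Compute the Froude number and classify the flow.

supercritical

With bottom width b = 5.83 m and side slope z = 2: A = (b + zy)y = (5.83 + 2×4.85)×4.85 = 75.32 m²; P = b + 2y√(1+z²) = 5.83 + 2×4.85×2.236 = 27.52 m.
Hydraulic radius R = A/P = 75.32/27.52 = 2.737 m.
V = (1/n) R^(2/3) √S = (1/0.015) × 2.737^(2/3) × √0.0025 = 6.522 m/s. Hydraulic depth D_h = A/T = 75.32/25.23 = 2.985 m.
Froude number Fr = V/√(g·D_h) = 6.522/√(9.81×2.985) = 1.21, which is greater than 1, so the flow is supercritical.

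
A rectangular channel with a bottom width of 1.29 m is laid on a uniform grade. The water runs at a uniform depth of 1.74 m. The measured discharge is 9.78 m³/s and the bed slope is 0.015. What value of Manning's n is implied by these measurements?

n = 0.017

Flow area A = b·y = 1.29 × 1.74 = 2.245 m². Wetted perimeter P = b + 2y = 1.29 + 2×1.74 = 4.77 m.
Hydraulic radius R = A/P = 2.245/4.77 = 0.4706 m.
Rearranging Manning's equation: n = (1/Q) A R^(2/3) S^(1/2) = (1/9.78) × 2.245 × 0.4706^(2/3) × √0.015 = 0.017.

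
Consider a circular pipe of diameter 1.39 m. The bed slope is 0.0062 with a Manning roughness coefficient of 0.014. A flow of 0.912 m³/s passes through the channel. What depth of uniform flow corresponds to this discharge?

y_n = 0.439 m

Manning's equation rearranged: A R^(2/3) = nQ / (1·√S) = 0.014 × 0.912 / (√0.0062) = 0.1622.
Try y = 0.305 m: A R^(2/3) = 0.07919 — too small.
Try y = 0.439 m: A R^(2/3) = 0.1622 — close enough.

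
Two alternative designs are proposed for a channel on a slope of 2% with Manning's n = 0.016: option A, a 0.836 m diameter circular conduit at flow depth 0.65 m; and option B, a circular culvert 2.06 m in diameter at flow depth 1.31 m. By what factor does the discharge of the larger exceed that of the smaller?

8.55

Channel A: For a circular section of diameter D = 0.836 m at depth y = 0.65 m, the central angle is θ = 2 arccos(1 − 2y/D) = 4.318 rad. Then A = (D²/8)(θ − sin θ) = 0.4579 m² and P = Dθ/2 = 1.805 m. Hydraulic radius R = A/P = 0.4579/1.805 = 0.2537 m. Q_A = (1/0.016)·0.4579·0.2537^(2/3)·√0.02 = 1.622 m³/s.
Channel B: For a circular section of diameter D = 2.06 m at depth y = 1.31 m, the central angle is θ = 2 arccos(1 − 2y/D) = 3.692 rad. Then A = (D²/8)(θ − sin θ) = 2.236 m² and P = Dθ/2 = 3.803 m. Hydraulic radius R = A/P = 2.236/3.803 = 0.588 m. Q_B = (1/0.016)·2.236·0.588^(2/3)·√0.02 = 13.87 m³/s.
The larger discharge is 13.87 m³/s and the smaller is 1.622 m³/s; the ratio is 8.55.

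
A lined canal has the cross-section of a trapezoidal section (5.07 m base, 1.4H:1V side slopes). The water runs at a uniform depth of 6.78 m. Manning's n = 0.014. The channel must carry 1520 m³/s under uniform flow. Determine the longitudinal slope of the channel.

With bottom width b = 5.07 m and side slope z = 1.4: A = (b + zy)y = (5.07 + 1.4×6.78)×6.78 = 98.73 m²; P = b + 2y√(1+z²) = 5.07 + 2×6.78×1.72 = 28.4 m.
Hydraulic radius R = A/P = 98.73/28.4 = 3.476 m.
From Manning's equation, S = [nQ / (1 A R^(2/3))]² = [0.014 × 1520 / (1 × 98.73 × 3.476^(2/3))]² = 0.00882.

S = 0.00882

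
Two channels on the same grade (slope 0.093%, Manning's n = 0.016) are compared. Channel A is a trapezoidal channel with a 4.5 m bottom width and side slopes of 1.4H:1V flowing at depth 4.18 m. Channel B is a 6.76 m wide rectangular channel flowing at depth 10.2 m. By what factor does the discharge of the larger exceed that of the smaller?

1.71

Channel A: With bottom width b = 4.5 m and side slope z = 1.4: A = (b + zy)y = (4.5 + 1.4×4.18)×4.18 = 43.27 m²; P = b + 2y√(1+z²) = 4.5 + 2×4.18×1.72 = 18.88 m. Hydraulic radius R = A/P = 43.27/18.88 = 2.292 m. Q_A = (1/0.016)·43.27·2.292^(2/3)·√0.00093 = 143.4 m³/s.
Channel B: Flow area A = b·y = 6.76 × 10.2 = 68.95 m². Wetted perimeter P = b + 2y = 6.76 + 2×10.2 = 27.16 m. Hydraulic radius R = A/P = 68.95/27.16 = 2.539 m. Q_B = (1/0.016)·68.95·2.539^(2/3)·√0.00093 = 244.6 m³/s.
The larger discharge is 244.6 m³/s and the smaller is 143.4 m³/s; the ratio is 1.71.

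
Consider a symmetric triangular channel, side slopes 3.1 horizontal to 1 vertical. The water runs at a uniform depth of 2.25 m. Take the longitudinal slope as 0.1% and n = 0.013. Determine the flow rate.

For a triangular section with side slope z = 3.1: A = zy² = 3.1×2.25² = 15.69 m²; P = 2y√(1+z²) = 2×2.25×3.257 = 14.66 m.
Hydraulic radius R = A/P = 15.69/14.66 = 1.071 m.
Manning's equation: Q = (1/n) A R^(2/3) S^(1/2) = (1/0.013) × 15.69 × 1.071^(2/3) × 0.001^(1/2) = 40 m³/s.

Q = 40 m³/s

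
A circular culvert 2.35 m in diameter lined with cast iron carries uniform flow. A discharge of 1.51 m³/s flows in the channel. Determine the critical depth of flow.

y_c = 0.55 m

At critical depth, Q² T / (g A³) = 1, i.e. A³/T = Q²/g = 1.51²/9.81 = 0.2324.
Try y = 0.458 m: A³/T = 0.1132 — low.
Try y = 0.598 m: A³/T = 0.321 — high.
Try y = 0.55 m: A³/T = 0.2316 — matches.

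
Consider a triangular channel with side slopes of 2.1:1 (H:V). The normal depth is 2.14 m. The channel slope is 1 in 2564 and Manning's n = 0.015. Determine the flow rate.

Q = 12.4 m³/s

For a triangular section with side slope z = 2.1: A = zy² = 2.1×2.14² = 9.617 m²; P = 2y√(1+z²) = 2×2.14×2.326 = 9.955 m.
Hydraulic radius R = A/P = 9.617/9.955 = 0.9661 m.
Manning's equation: Q = (1/n) A R^(2/3) S^(1/2) = (1/0.015) × 9.617 × 0.9661^(2/3) × 0.00039^(1/2) = 12.4 m³/s.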